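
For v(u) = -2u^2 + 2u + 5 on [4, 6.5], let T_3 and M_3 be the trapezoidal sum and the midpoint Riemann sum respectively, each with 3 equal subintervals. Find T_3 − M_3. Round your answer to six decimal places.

T_3 ≈ -102.24537037.
M_3 ≈ -101.37731481.
T_3 − M_3 ≈ -0.868056.

-0.868056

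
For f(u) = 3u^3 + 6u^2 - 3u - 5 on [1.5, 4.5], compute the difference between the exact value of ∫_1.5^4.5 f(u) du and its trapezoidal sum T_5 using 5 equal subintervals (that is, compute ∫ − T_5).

-5.94

Exact integral: ∫_1.5^4.5 f(u) du = 437.25.
T_5 = 443.19.
Error = 437.25 − 443.19 = -5.94.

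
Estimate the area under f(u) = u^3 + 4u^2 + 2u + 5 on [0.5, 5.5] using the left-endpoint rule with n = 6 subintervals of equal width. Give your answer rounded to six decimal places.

Δu = (5.5 − 0.5)/6 = 5/6.
Left endpoints: 0.5, 4/3, 13/6, 3, 23/6, 14/3.
f(0.5) = 7.125, f(4/3) = 463/27, f(13/6) = 8269/216, f(3) = 74, f(23/6) = 27599/216, f(14/3) = 5483/27.
Sum = Δu · [f(0.5) + f(4/3) + f(13/6) + ...].
Sum ≈ 389.502315.

389.502315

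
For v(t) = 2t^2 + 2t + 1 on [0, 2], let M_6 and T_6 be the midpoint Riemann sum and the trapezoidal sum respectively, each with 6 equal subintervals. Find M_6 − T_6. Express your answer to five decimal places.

-0.11111

M_6 ≈ 11.2962963.
T_6 ≈ 11.4074074.
M_6 − T_6 ≈ -0.11111.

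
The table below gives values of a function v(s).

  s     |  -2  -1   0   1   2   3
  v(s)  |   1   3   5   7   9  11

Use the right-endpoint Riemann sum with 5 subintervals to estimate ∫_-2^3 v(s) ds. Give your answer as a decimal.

Δs = 1.
Sum = 1·[3 + 5 + 7 + 9 + 11] = 35.

35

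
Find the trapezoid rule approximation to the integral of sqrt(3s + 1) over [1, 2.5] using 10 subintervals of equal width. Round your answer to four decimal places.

3.7288

Δs = (2.5 − 1)/10 = 0.15.
f(1) ≈ 2.0000, f(1.15) ≈ 2.1095, f(1.3) ≈ 2.2136, f(1.45) ≈ 2.3130, f(1.6) ≈ 2.4083, f(1.75) ≈ 2.5000, f(1.9) ≈ 2.5884, f(2.05) ≈ 2.6739, f(2.2) ≈ 2.7568, f(2.35) ≈ 2.8373, f(2.5) ≈ 2.9155.
T_10 = (Δs/2)·[f(s_0) + 2f(s_1) + ... + 2f(s_{9}) + f(s_10)].
Sum ≈ 3.7288.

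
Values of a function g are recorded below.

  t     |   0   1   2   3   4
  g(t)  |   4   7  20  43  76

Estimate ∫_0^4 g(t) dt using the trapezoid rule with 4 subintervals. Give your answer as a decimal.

110

Δt = 1.
T_4 = (1/2)·[4 + 2·7 + 2·20 + 2·43 + 76] = 110.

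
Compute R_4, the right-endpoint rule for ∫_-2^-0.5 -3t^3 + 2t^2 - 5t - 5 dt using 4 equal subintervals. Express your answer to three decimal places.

Δt = (-0.5 − (-2))/4 = 0.375.
Right endpoints: -1.625, -1.25, -0.875, -0.5.
f(-1.625) = 10895/512, f(-1.25) = 10.234375, f(-0.875) = 1493/512, f(-0.5) = -1.625.
Sum = Δt · [f(-1.625) + f(-1.25) + f(-0.875) + f(-0.5)].
Sum ≈ 12.302.

12.302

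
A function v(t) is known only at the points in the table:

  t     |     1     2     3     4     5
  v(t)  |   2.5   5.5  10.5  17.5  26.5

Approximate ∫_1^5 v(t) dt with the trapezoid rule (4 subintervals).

48

Δt = 1.
T_4 = (1/2)·[2.5 + 2·5.5 + 2·10.5 + 2·17.5 + 26.5] = 48.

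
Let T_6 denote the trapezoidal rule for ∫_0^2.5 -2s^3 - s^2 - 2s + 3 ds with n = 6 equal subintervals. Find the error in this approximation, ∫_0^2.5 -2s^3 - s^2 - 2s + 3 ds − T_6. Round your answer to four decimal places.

Exact integral: ∫_0^2.5 f(s) ds ≈ -23.489583.
T_6 ≈ -24.104456.
Error ≈ -23.489583 − (-24.104456) ≈ 0.6149.

0.6149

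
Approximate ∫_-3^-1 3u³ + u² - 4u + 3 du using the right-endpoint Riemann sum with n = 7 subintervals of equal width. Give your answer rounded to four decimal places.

-20.9388

Δu = (-1 − (-3))/7 = 2/7.
Right endpoints: -19/7, -17/7, -15/7, -13/7, -11/7, -9/7, -1.
f(-19/7) = -13297/343, f(-17/7) = -8355/343, f(-15/7) = -4581/343, f(-13/7) = -1831/343, f(-11/7) = 39/343, f(-9/7) = 1173/343, f(-1) = 5.
Sum = Δu · [f(-19/7) + f(-17/7) + f(-15/7) + ...].
Sum ≈ -20.9388.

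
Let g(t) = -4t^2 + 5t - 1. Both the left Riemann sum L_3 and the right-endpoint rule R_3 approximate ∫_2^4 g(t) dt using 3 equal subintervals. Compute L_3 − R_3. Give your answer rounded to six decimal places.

25.333333

L_3 ≈ -34.59259259.
R_3 ≈ -59.92592593.
L_3 − R_3 ≈ 25.333333.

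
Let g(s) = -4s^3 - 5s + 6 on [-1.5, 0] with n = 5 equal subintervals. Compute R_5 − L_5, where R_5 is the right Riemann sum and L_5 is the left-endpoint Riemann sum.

R_5 = 16.74.
L_5 = 23.04.
R_5 − L_5 = -6.3.

-6.3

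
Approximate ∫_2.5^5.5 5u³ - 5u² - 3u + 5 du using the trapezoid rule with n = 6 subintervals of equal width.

829.625

Δu = (5.5 − 2.5)/6 = 0.5.
f(2.5) = 44.375, f(3) = 86, f(3.5) = 147.625, f(4) = 233, f(4.5) = 345.875, f(5) = 490, f(5.5) = 669.125.
T_6 = (Δu/2)·[f(u_0) + 2f(u_1) + ... + 2f(u_{5}) + f(u_6)].
Sum = 829.625.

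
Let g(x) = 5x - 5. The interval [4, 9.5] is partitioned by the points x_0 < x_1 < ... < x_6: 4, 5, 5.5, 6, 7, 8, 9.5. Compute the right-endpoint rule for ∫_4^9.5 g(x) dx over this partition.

Subinterval widths: 1, 0.5, 0.5, 1, 1, 1.5.
Right endpoints: 5, 5.5, 6, 7, 8, 9.5.
g(5) = 20, g(5.5) = 22.5, g(6) = 25, g(7) = 30, g(8) = 35, g(9.5) = 42.5.
Sum = Σ Δx_i · g(x_i).
Sum = 172.5.

172.5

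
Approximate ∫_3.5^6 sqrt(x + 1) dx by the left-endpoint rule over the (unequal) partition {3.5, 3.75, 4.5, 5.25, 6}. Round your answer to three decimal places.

5.799

Subinterval widths: 0.25, 0.75, 0.75, 0.75.
Left endpoints: 3.5, 3.75, 4.5, 5.25.
f(3.5) ≈ 2.121, f(3.75) ≈ 2.179, f(4.5) ≈ 2.345, f(5.25) ≈ 2.500.
Sum = Σ Δx_i · f(x_i).
Sum ≈ 5.799.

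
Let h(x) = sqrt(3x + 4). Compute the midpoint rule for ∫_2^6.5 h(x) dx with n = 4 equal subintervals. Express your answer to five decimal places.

Δx = (6.5 − 2)/4 = 1.125.
Midpoints: 2.5625, 3.6875, 4.8125, 5.9375.
h(2.5625) ≈ 3.41870, h(3.6875) ≈ 3.88104, h(4.8125) ≈ 4.29389, h(5.9375) ≈ 4.67039.
Sum = Δx · [h(2.5625) + h(3.6875) + h(4.8125) + h(5.9375)].
Sum ≈ 18.29702.

18.29702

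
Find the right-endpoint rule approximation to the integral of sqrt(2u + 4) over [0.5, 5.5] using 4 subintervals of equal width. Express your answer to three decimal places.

16.637

Δu = (5.5 − 0.5)/4 = 1.25.
Right endpoints: 1.75, 3, 4.25, 5.5.
f(1.75) ≈ 2.739, f(3) ≈ 3.162, f(4.25) ≈ 3.536, f(5.5) ≈ 3.873.
Sum = Δu · [f(1.75) + f(3) + f(4.25) + f(5.5)].
Sum ≈ 16.637.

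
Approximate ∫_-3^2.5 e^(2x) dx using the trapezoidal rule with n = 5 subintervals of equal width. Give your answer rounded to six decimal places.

101.968737

Δx = (2.5 − (-3))/5 = 1.1.
f(-3) ≈ 0.002479, f(-1.9) ≈ 0.022371, f(-0.8) ≈ 0.201897, f(0.3) ≈ 1.822119, f(1.4) ≈ 16.444647, f(2.5) ≈ 148.413159.
T_5 = (Δx/2)·[f(x_0) + 2f(x_1) + ... + 2f(x_{4}) + f(x_5)].
Sum ≈ 101.968737.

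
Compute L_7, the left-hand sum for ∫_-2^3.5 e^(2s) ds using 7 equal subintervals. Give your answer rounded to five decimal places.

225.93982

Δs = (3.5 − (-2))/7 = 11/14.
Left endpoints: -2, -17/14, -3/7, 5/14, 8/7, 27/14, 19/7.
f(-2) ≈ 0.01832, f(-17/14) ≈ 0.08816, f(-3/7) ≈ 0.42437, f(5/14) ≈ 2.04273, f(8/7) ≈ 9.83271, f(27/14) ≈ 47.32993, f(19/7) ≈ 227.82355.
Sum = Δs · [f(-2) + f(-17/14) + f(-3/7) + ...].
Sum ≈ 225.93982.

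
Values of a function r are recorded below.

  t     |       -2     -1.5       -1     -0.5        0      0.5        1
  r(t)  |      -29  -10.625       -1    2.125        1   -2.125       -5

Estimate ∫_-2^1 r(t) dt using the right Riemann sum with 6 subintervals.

Δt = 0.5.
Sum = 0.5·[(-10.625) + (-1) + 2.125 + 1 + (-2.125) + (-5)] = -7.8125.

-7.8125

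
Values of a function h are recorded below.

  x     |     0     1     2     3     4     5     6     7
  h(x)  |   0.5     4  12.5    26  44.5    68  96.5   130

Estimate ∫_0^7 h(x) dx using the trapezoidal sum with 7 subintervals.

Δx = 1.
T_7 = (1/2)·[0.5 + 2·4 + 2·12.5 + 2·26 + 2·44.5 + 2·68 + 2·96.5 + 130] = 316.75.

316.75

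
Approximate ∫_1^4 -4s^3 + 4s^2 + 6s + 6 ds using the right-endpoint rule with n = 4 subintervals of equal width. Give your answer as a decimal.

Δs = (4 − 1)/4 = 0.75.
Right endpoints: 1.75, 2.5, 3.25, 4.
f(1.75) = 7.3125, f(2.5) = -16.5, f(3.25) = -69.5625, f(4) = -162.
Sum = Δs · [f(1.75) + f(2.5) + f(3.25) + f(4)].
Sum = -180.5625.

-180.5625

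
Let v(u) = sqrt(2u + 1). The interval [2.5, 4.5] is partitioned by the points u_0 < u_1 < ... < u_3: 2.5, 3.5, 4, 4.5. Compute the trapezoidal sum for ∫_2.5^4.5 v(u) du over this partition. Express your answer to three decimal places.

5.637

Subinterval widths: 1, 0.5, 0.5.
v(2.5) ≈ 2.449, v(3.5) ≈ 2.828, v(4) ≈ 3.000, v(4.5) ≈ 3.162.
On each subinterval the trapezoid contributes (Δu_i/2)·[v(u_{i-1}) + v(u_i)].
Sum ≈ 5.637.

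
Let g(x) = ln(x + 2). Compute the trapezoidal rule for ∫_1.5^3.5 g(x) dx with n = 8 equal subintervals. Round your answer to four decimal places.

Δx = (3.5 − 1.5)/8 = 0.25.
g(1.5) ≈ 1.2528, g(1.75) ≈ 1.3218, g(2) ≈ 1.3863, g(2.25) ≈ 1.4469, g(2.5) ≈ 1.5041, g(2.75) ≈ 1.5581, g(3) ≈ 1.6094, g(3.25) ≈ 1.6582, g(3.5) ≈ 1.7047.
T_8 = (Δx/2)·[g(x_0) + 2g(x_1) + ... + 2g(x_{7}) + g(x_8)].
Sum ≈ 2.9909.

2.9909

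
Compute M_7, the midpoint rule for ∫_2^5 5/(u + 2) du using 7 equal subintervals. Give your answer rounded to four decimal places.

2.7965

Δu = (5 − 2)/7 = 3/7.
Midpoints: 31/14, 37/14, 43/14, 3.5, 55/14, 61/14, 67/14.
f(31/14) = 70/59, f(37/14) = 14/13, f(43/14) = 70/71, f(3.5) = 10/11, f(55/14) = 70/83, f(61/14) = 70/89, f(67/14) = 14/19.
Sum = Δu · [f(31/14) + f(37/14) + f(43/14) + ...].
Sum ≈ 2.7965.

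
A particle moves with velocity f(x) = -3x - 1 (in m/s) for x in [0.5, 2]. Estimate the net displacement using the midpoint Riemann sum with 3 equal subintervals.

Δx = (2 − 0.5)/3 = 0.5.
Midpoints: 0.75, 1.25, 1.75.
f(0.75) = -3.25, f(1.25) = -4.75, f(1.75) = -6.25.
Sum = Δx · [f(0.75) + f(1.25) + f(1.75)].
Sum = -7.125.

-7.125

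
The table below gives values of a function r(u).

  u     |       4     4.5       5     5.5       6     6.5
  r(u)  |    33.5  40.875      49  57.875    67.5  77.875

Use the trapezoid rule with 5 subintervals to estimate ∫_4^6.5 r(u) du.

Δu = 0.5.
T_5 = (0.5/2)·[33.5 + 2·40.875 + 2·49 + 2·57.875 + 2·67.5 + 77.875] = 135.46875.

135.46875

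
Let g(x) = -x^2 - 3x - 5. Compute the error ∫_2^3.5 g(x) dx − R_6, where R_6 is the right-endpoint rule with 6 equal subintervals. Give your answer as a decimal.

Exact integral: ∫_2^3.5 g(x) dx = -31.5.
R_6 = -33.109375.
Error = -31.5 − (-33.109375) = 1.609375.

1.609375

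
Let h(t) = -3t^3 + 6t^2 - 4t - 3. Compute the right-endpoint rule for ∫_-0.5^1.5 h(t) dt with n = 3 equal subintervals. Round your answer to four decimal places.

-8.6944

Δt = (1.5 − (-0.5))/3 = 2/3.
Right endpoints: 1/6, 5/6, 1.5.
h(1/6) = -253/72, h(5/6) = -281/72, h(1.5) = -5.625.
Sum = Δt · [h(1/6) + h(5/6) + h(1.5)].
Sum ≈ -8.6944.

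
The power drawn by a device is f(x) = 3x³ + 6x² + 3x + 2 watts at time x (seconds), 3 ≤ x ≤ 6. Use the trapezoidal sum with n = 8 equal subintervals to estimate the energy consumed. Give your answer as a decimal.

1339.01953125

Δx = (6 − 3)/8 = 0.375.
f(3) = 146, f(3.375) = 100249/512, f(3.75) = 255.828125, f(4.125) = 167443/512, f(4.5) = 410.375, f(4.875) = 259477/512, f(5.25) = 617.234375, f(5.625) = 380239/512, f(6) = 884.
T_8 = (Δx/2)·[f(x_0) + 2f(x_1) + ... + 2f(x_{7}) + f(x_8)].
Sum = 1339.01953125.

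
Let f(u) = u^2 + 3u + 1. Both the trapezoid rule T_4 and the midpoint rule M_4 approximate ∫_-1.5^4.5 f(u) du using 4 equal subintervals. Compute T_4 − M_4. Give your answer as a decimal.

3.375

T_4 = 66.75.
M_4 = 63.375.
T_4 − M_4 = 3.375.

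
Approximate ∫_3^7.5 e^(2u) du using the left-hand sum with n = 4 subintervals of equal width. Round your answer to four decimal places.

Δu = (7.5 − 3)/4 = 1.125.
Left endpoints: 3, 4.125, 5.25, 6.375.
f(3) ≈ 403.4288, f(4.125) ≈ 3827.6258, f(5.25) ≈ 36315.5027, f(6.375) ≈ 344551.8961.
Sum = Δu · [f(3) + f(4.125) + f(5.25) + f(6.375)].
Sum ≈ 433235.7601.

433235.7601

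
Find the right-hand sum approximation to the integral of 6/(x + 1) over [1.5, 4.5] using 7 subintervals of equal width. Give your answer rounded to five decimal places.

4.46184

Δx = (4.5 − 1.5)/7 = 3/7.
Right endpoints: 27/14, 33/14, 39/14, 45/14, 51/14, 57/14, 4.5.
f(27/14) = 84/41, f(33/14) = 84/47, f(39/14) = 84/53, f(45/14) = 84/59, f(51/14) = 84/65, f(57/14) = 84/71, f(4.5) = 12/11.
Sum = Δx · [f(27/14) + f(33/14) + f(39/14) + ...].
Sum ≈ 4.46184.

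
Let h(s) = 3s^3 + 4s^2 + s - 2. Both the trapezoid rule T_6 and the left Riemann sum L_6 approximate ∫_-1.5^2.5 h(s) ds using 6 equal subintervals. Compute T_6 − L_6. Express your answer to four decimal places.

T_6 ≈ 47.351852.
L_6 ≈ 21.685185.
T_6 − L_6 ≈ 25.6667.

25.6667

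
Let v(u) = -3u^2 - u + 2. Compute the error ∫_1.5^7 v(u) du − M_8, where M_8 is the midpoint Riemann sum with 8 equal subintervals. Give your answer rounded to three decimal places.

Exact integral: ∫_1.5^7 v(u) du = -352.
M_8 ≈ -351.35010.
Error ≈ -352 − (-351.35010) ≈ -0.650.

-0.650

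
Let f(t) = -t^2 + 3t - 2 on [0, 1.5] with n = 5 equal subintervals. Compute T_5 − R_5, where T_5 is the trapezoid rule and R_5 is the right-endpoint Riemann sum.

T_5 = -0.7725.
R_5 = -0.435.
T_5 − R_5 = -0.3375.

-0.3375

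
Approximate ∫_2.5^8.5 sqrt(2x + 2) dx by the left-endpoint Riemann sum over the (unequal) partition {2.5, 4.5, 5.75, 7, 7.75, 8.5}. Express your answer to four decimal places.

Subinterval widths: 2, 1.25, 1.25, 0.75, 0.75.
Left endpoints: 2.5, 4.5, 5.75, 7, 7.75.
f(2.5) ≈ 2.6458, f(4.5) ≈ 3.3166, f(5.75) ≈ 3.6742, f(7) ≈ 4.0000, f(7.75) ≈ 4.1833.
Sum = Σ Δx_i · f(x_i).
Sum ≈ 20.1676.

20.1676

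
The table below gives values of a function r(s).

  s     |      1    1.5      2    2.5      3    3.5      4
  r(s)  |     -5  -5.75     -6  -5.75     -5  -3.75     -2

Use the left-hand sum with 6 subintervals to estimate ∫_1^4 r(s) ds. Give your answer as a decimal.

-15.625

Δs = 0.5.
Sum = 0.5·[(-5) + (-5.75) + (-6) + (-5.75) + (-5) + (-3.75)] = -15.625.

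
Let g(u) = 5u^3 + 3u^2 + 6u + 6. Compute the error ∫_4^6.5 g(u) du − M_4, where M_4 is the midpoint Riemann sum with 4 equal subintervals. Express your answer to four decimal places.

6.6528

Exact integral: ∫_4^6.5 g(u) du = 2215.703125.
M_4 ≈ 2209.050293.
Error ≈ 2215.703125 − 2209.050293 ≈ 6.6528.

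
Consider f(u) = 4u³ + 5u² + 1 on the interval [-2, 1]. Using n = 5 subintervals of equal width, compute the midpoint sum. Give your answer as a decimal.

3.09

Δu = (1 − (-2))/5 = 0.6.
Midpoints: -1.7, -1.1, -0.5, 0.1, 0.7.
f(-1.7) = -4.202, f(-1.1) = 1.726, f(-0.5) = 1.75, f(0.1) = 1.054, f(0.7) = 4.822.
Sum = Δu · [f(-1.7) + f(-1.1) + f(-0.5) + f(0.1) + f(0.7)].
Sum = 3.09.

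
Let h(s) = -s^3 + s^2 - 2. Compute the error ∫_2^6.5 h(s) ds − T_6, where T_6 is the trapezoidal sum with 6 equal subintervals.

4.95703125

Exact integral: ∫_2^6.5 h(s) ds = -362.390625.
T_6 = -367.34765625.
Error = -362.390625 − (-367.34765625) = 4.95703125.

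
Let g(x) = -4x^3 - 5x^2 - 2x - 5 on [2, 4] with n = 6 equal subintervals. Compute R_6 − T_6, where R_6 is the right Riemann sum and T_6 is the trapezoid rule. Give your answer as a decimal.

-48

R_6 ≈ -404.851852.
T_6 ≈ -356.851852.
R_6 − T_6 = -48.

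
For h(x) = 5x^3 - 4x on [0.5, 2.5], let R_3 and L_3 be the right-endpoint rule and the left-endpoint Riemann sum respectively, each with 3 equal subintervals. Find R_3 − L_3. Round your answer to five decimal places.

R_3 = 63.25.
L_3 ≈ 16.9166667.
R_3 − L_3 ≈ 46.33333.

46.33333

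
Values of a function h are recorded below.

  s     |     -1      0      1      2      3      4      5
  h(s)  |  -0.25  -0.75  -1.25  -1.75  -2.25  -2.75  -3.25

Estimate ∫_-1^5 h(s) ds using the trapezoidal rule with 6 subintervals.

-10.5

Δs = 1.
T_6 = (1/2)·[(-0.25) + 2·(-0.75) + 2·(-1.25) + 2·(-1.75) + 2·(-2.25) + 2·(-2.75) + (-3.25)] = -10.5.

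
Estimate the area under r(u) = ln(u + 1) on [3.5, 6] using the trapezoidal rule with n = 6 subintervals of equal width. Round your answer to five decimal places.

Δu = (6 − 3.5)/6 = 5/12.
r(3.5) ≈ 1.50408, r(47/12) ≈ 1.59263, r(13/3) ≈ 1.67398, r(4.75) ≈ 1.74920, r(31/6) ≈ 1.81916, r(67/12) ≈ 1.88454, r(6) ≈ 1.94591.
T_6 = (Δu/2)·[r(u_0) + 2r(u_1) + ... + 2r(u_{5}) + r(u_6)].
Sum ≈ 4.35188.

4.35188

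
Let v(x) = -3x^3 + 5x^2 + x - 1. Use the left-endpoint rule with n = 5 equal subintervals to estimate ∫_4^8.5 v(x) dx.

Δx = (8.5 − 4)/5 = 0.9.
Left endpoints: 4, 4.9, 5.8, 6.7, 7.6.
v(4) = -109, v(4.9) = -228.997, v(5.8) = -412.336, v(6.7) = -672.139, v(7.6) = -1021.528.
Sum = Δx · [v(4) + v(4.9) + v(5.8) + v(6.7) + v(7.6)].
Sum = -2199.6.

-2199.6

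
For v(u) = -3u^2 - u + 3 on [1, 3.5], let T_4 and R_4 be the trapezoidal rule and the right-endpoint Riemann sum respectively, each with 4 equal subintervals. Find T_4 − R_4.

T_4 = -40.48828125.
R_4 = -51.81640625.
T_4 − R_4 = 11.328125.

11.328125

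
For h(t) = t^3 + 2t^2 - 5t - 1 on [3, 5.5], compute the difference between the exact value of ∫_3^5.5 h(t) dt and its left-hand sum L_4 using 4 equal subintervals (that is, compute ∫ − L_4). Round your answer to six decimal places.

Exact integral: ∫_3^5.5 h(t) dt ≈ 245.80729167.
L_4 ≈ 195.27832031.
Error ≈ 245.80729167 − 195.27832031 ≈ 50.528971.

50.528971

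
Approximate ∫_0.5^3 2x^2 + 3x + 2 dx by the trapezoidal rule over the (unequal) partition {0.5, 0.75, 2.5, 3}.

Subinterval widths: 0.25, 1.75, 0.5.
f(0.5) = 4, f(0.75) = 5.375, f(2.5) = 22, f(3) = 29.
On each subinterval the trapezoid contributes (Δx_i/2)·[f(x_{i-1}) + f(x_i)].
Sum = 37.875.

37.875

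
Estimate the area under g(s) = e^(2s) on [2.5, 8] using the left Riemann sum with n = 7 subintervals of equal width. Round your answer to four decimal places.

1830809.2901

Δs = (8 − 2.5)/7 = 11/14.
Left endpoints: 2.5, 23/7, 57/14, 34/7, 79/14, 45/7, 101/14.
g(2.5) ≈ 148.4132, g(23/7) ≈ 714.3897, g(57/14) ≈ 3438.7288, g(34/7) ≈ 16552.3889, g(79/14) ≈ 79675.2507, g(45/7) ≈ 383518.3921, g(101/14) ≈ 1846073.3514.
Sum = Δs · [g(2.5) + g(23/7) + g(57/14) + ...].
Sum ≈ 1830809.2901.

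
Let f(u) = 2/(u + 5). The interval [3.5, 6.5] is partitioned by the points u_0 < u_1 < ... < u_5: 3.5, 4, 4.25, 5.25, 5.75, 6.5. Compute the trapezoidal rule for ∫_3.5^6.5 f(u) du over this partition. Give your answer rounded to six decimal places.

0.605130

Subinterval widths: 0.5, 0.25, 1, 0.5, 0.75.
f(3.5) = 4/17, f(4) = 2/9, f(4.25) = 8/37, f(5.25) = 8/41, f(5.75) = 8/43, f(6.5) = 4/23.
On each subinterval the trapezoid contributes (Δu_i/2)·[f(u_{i-1}) + f(u_i)].
Sum ≈ 0.605130.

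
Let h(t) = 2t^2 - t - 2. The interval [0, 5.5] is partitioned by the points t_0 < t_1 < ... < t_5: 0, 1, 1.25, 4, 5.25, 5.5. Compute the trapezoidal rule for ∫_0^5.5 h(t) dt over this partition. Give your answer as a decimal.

92.71875

Subinterval widths: 1, 0.25, 2.75, 1.25, 0.25.
h(0) = -2, h(1) = -1, h(1.25) = -0.125, h(4) = 26, h(5.25) = 47.875, h(5.5) = 53.
On each subinterval the trapezoid contributes (Δt_i/2)·[h(t_{i-1}) + h(t_i)].
Sum = 92.71875.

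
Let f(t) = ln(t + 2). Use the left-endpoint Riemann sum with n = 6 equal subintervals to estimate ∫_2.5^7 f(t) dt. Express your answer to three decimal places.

8.242

Δt = (7 − 2.5)/6 = 0.75.
Left endpoints: 2.5, 3.25, 4, 4.75, 5.5, 6.25.
f(2.5) ≈ 1.504, f(3.25) ≈ 1.658, f(4) ≈ 1.792, f(4.75) ≈ 1.910, f(5.5) ≈ 2.015, f(6.25) ≈ 2.110.
Sum = Δt · [f(2.5) + f(3.25) + f(4) + ...].
Sum ≈ 8.242.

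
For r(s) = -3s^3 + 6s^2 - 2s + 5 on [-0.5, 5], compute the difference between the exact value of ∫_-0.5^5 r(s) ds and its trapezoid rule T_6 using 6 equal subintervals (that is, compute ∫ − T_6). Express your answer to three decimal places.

10.976

Exact integral: ∫_-0.5^5 r(s) ds = -215.703125.
T_6 ≈ -226.67925.
Error ≈ -215.703125 − (-226.67925) ≈ 10.976.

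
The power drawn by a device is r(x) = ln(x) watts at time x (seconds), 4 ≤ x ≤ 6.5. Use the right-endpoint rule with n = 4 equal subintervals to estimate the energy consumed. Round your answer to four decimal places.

4.2701

Δx = (6.5 − 4)/4 = 0.625.
Right endpoints: 4.625, 5.25, 5.875, 6.5.
r(4.625) ≈ 1.5315, r(5.25) ≈ 1.6582, r(5.875) ≈ 1.7707, r(6.5) ≈ 1.8718.
Sum = Δx · [r(4.625) + r(5.25) + r(5.875) + r(6.5)].
Sum ≈ 4.2701.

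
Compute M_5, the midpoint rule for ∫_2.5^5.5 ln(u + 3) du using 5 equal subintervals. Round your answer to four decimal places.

Δu = (5.5 − 2.5)/5 = 0.6.
Midpoints: 2.8, 3.4, 4, 4.6, 5.2.
f(2.8) ≈ 1.7579, f(3.4) ≈ 1.8563, f(4) ≈ 1.9459, f(4.6) ≈ 2.0281, f(5.2) ≈ 2.1041.
Sum = Δu · [f(2.8) + f(3.4) + f(4) + f(4.6) + f(5.2)].
Sum ≈ 5.8154.

5.8154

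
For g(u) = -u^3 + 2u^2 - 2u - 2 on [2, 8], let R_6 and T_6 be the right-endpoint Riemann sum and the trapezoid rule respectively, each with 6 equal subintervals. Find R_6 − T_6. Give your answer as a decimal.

R_6 = -967.
T_6 = -769.
R_6 − T_6 = -198.

-198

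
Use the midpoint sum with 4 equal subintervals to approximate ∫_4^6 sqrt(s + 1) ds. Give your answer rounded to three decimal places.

Δs = (6 − 4)/4 = 0.5.
Midpoints: 4.25, 4.75, 5.25, 5.75.
f(4.25) ≈ 2.291, f(4.75) ≈ 2.398, f(5.25) ≈ 2.500, f(5.75) ≈ 2.598.
Sum = Δs · [f(4.25) + f(4.75) + f(5.25) + f(5.75)].
Sum ≈ 4.894.

4.894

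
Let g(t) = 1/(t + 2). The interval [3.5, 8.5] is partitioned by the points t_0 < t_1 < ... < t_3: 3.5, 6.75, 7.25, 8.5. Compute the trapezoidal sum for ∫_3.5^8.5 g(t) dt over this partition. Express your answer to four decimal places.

Subinterval widths: 3.25, 0.5, 1.25.
g(3.5) = 2/11, g(6.75) = 4/35, g(7.25) = 4/37, g(8.5) = 2/21.
On each subinterval the trapezoid contributes (Δt_i/2)·[g(t_{i-1}) + g(t_i)].
Sum ≈ 0.6639.

0.6639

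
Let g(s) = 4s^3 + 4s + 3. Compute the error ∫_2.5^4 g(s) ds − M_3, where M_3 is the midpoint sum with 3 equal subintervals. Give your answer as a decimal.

Exact integral: ∫_2.5^4 g(s) ds = 240.9375.
M_3 = 239.71875.
Error = 240.9375 − 239.71875 = 1.21875.

1.21875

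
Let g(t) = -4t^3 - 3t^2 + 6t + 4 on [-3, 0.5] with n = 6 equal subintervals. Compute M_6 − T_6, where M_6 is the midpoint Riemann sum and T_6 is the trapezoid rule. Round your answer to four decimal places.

M_6 ≈ 40.371528.
T_6 ≈ 43.944444.
M_6 − T_6 ≈ -3.5729.

-3.5729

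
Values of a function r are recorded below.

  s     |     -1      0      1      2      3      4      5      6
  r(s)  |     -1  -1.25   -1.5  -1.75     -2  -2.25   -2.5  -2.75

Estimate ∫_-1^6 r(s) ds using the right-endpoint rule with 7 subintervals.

-14

Δs = 1.
Sum = 1·[(-1.25) + (-1.5) + (-1.75) + (-2) + (-2.25) + (-2.5) + (-2.75)] = -14.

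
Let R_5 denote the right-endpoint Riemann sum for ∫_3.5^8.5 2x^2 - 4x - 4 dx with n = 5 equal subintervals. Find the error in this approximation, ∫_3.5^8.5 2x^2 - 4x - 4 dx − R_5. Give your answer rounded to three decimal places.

Exact integral: ∫_3.5^8.5 f(x) dx ≈ 240.83333.
R_5 = 292.5.
Error ≈ 240.83333 − 292.5 ≈ -51.667.

-51.667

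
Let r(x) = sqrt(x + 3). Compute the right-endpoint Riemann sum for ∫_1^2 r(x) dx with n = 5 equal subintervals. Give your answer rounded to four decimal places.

2.1437

Δx = (2 − 1)/5 = 0.2.
Right endpoints: 1.2, 1.4, 1.6, 1.8, 2.
r(1.2) ≈ 2.0494, r(1.4) ≈ 2.0976, r(1.6) ≈ 2.1448, r(1.8) ≈ 2.1909, r(2) ≈ 2.2361.
Sum = Δx · [r(1.2) + r(1.4) + r(1.6) + r(1.8) + r(2)].
Sum ≈ 2.1437.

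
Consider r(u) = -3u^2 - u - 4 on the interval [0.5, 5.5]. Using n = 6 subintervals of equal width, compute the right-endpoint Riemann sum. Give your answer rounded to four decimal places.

Δu = (5.5 − 0.5)/6 = 5/6.
Right endpoints: 4/3, 13/6, 3, 23/6, 14/3, 5.5.
r(4/3) = -32/3, r(13/6) = -20.25, r(3) = -34, r(23/6) = -623/12, r(14/3) = -74, r(5.5) = -100.25.
Sum = Δu · [r(4/3) + r(13/6) + r(3) + ...].
Sum ≈ -242.5694.

-242.5694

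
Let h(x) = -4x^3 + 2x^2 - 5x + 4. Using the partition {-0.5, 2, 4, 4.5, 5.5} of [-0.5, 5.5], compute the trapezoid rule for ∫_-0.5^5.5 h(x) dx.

-929.25

Subinterval widths: 2.5, 2, 0.5, 1.
h(-0.5) = 7.5, h(2) = -30, h(4) = -240, h(4.5) = -342.5, h(5.5) = -628.5.
On each subinterval the trapezoid contributes (Δx_i/2)·[h(x_{i-1}) + h(x_i)].
Sum = -929.25.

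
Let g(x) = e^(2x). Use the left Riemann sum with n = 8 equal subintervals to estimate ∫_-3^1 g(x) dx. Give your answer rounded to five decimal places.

Δx = (1 − (-3))/8 = 0.5.
Left endpoints: -3, -2.5, -2, -1.5, -1, -0.5, 0, 0.5.
g(-3) ≈ 0.00248, g(-2.5) ≈ 0.00674, g(-2) ≈ 0.01832, g(-1.5) ≈ 0.04979, g(-1) ≈ 0.13534, g(-0.5) ≈ 0.36788, g(0) ≈ 1.00000, g(0.5) ≈ 2.71828.
Sum = Δx · [g(-3) + g(-2.5) + g(-2) + ...].
Sum ≈ 2.14941.

2.14941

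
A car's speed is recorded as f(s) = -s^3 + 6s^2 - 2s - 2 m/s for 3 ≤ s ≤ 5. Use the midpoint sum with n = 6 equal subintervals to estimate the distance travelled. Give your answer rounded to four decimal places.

40.1111

Δs = (5 − 3)/6 = 1/3.
Midpoints: 19/6, 3.5, 23/6, 25/6, 4.5, 29/6.
f(19/6) = 4337/216, f(3.5) = 21.625, f(23/6) = 4789/216, f(25/6) = 4643/216, f(4.5) = 19.375, f(29/6) = 3367/216.
Sum = Δs · [f(19/6) + f(3.5) + f(23/6) + ...].
Sum ≈ 40.1111.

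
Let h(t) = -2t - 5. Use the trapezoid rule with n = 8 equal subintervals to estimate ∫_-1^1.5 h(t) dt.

-13.75

Δt = (1.5 − (-1))/8 = 0.3125.
h(-1) = -3, h(-0.6875) = -3.625, h(-0.375) = -4.25, h(-0.0625) = -4.875, h(0.25) = -5.5, h(0.5625) = -6.125, h(0.875) = -6.75, h(1.1875) = -7.375, h(1.5) = -8.
T_8 = (Δt/2)·[h(t_0) + 2h(t_1) + ... + 2h(t_{7}) + h(t_8)].
Sum = -13.75.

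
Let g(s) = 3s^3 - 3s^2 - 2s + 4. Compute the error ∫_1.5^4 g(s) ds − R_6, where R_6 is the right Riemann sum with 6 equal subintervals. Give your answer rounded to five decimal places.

-29.82856

Exact integral: ∫_1.5^4 g(s) ds = 123.828125.
R_6 ≈ 153.6566840.
Error ≈ 123.828125 − 153.6566840 ≈ -29.82856.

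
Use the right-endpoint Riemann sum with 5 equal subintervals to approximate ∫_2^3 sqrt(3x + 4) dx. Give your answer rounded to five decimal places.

Δx = (3 − 2)/5 = 0.2.
Right endpoints: 2.2, 2.4, 2.6, 2.8, 3.
f(2.2) ≈ 3.25576, f(2.4) ≈ 3.34664, f(2.6) ≈ 3.43511, f(2.8) ≈ 3.52136, f(3) ≈ 3.60555.
Sum = Δx · [f(2.2) + f(2.4) + f(2.6) + f(2.8) + f(3)].
Sum ≈ 3.43289.

3.43289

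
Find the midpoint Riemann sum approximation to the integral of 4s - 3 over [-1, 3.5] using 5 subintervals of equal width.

Δs = (3.5 − (-1))/5 = 0.9.
Midpoints: -0.55, 0.35, 1.25, 2.15, 3.05.
f(-0.55) = -5.2, f(0.35) = -1.6, f(1.25) = 2, f(2.15) = 5.6, f(3.05) = 9.2.
Sum = Δs · [f(-0.55) + f(0.35) + f(1.25) + f(2.15) + f(3.05)].
Sum = 9.

9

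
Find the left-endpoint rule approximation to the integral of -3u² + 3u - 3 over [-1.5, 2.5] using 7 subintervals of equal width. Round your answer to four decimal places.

Δu = (2.5 − (-1.5))/7 = 4/7.
Left endpoints: -1.5, -13/14, -5/14, 3/14, 11/14, 19/14, 27/14.
f(-1.5) = -14.25, f(-13/14) = -1641/196, f(-5/14) = -873/196, f(3/14) = -489/196, f(11/14) = -489/196, f(19/14) = -873/196, f(27/14) = -1641/196.
Sum = Δu · [f(-1.5) + f(-13/14) + f(-5/14) + ...].
Sum ≈ -25.6531.

-25.6531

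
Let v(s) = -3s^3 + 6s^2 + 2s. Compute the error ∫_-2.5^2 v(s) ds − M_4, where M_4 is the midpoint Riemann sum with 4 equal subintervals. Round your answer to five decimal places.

3.91553

Exact integral: ∫_-2.5^2 v(s) ds = 62.296875.
M_4 ≈ 58.3813477.
Error ≈ 62.296875 − 58.3813477 ≈ 3.91553.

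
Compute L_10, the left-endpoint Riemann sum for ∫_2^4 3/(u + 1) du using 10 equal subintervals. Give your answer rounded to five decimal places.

Δu = (4 − 2)/10 = 0.2.
Left endpoints: 2, 2.2, 2.4, 2.6, 2.8, 3, 3.2, 3.4, 3.6, 3.8.
f(2) = 1, f(2.2) = 0.9375, f(2.4) = 15/17, f(2.6) = 5/6, f(2.8) = 15/19, f(3) = 0.75, f(3.2) = 5/7, f(3.4) = 15/22, f(3.6) = 15/23, f(3.8) = 0.625.
Sum = Δu · [f(2) + f(2.2) + f(2.4) + ...].
Sum ≈ 1.57319.

1.57319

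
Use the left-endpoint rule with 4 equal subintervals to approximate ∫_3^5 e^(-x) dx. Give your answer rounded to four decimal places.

0.0547

Δx = (5 − 3)/4 = 0.5.
Left endpoints: 3, 3.5, 4, 4.5.
f(3) ≈ 0.0498, f(3.5) ≈ 0.0302, f(4) ≈ 0.0183, f(4.5) ≈ 0.0111.
Sum = Δx · [f(3) + f(3.5) + f(4) + f(4.5)].
Sum ≈ 0.0547.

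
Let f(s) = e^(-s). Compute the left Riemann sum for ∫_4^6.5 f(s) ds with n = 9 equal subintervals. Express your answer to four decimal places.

0.0193

Δs = (6.5 − 4)/9 = 5/18.
Left endpoints: 4, 77/18, 41/9, 29/6, 46/9, 97/18, 17/3, 107/18, 56/9.
f(4) ≈ 0.0183, f(77/18) ≈ 0.0139, f(41/9) ≈ 0.0105, f(29/6) ≈ 0.0080, f(46/9) ≈ 0.0060, f(97/18) ≈ 0.0046, f(17/3) ≈ 0.0035, f(107/18) ≈ 0.0026, f(56/9) ≈ 0.0020.
Sum = Δs · [f(4) + f(77/18) + f(41/9) + ...].
Sum ≈ 0.0193.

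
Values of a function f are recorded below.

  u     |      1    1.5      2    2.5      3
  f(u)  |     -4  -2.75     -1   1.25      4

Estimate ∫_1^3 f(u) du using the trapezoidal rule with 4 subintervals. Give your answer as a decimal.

Δu = 0.5.
T_4 = (0.5/2)·[(-4) + 2·(-2.75) + 2·(-1) + 2·1.25 + 4] = -1.25.

-1.25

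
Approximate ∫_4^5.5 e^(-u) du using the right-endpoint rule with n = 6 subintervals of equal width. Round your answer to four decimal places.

0.0125

Δu = (5.5 − 4)/6 = 0.25.
Right endpoints: 4.25, 4.5, 4.75, 5, 5.25, 5.5.
f(4.25) ≈ 0.0143, f(4.5) ≈ 0.0111, f(4.75) ≈ 0.0087, f(5) ≈ 0.0067, f(5.25) ≈ 0.0052, f(5.5) ≈ 0.0041.
Sum = Δu · [f(4.25) + f(4.5) + f(4.75) + ...].
Sum ≈ 0.0125.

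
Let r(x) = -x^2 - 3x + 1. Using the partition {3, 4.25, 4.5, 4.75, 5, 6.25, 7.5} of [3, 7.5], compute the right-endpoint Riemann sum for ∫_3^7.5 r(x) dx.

Subinterval widths: 1.25, 0.25, 0.25, 0.25, 1.25, 1.25.
Right endpoints: 4.25, 4.5, 4.75, 5, 6.25, 7.5.
r(4.25) = -29.8125, r(4.5) = -32.75, r(4.75) = -35.8125, r(5) = -39, r(6.25) = -56.8125, r(7.5) = -77.75.
Sum = Σ Δx_i · r(x_i).
Sum = -232.359375.

-232.359375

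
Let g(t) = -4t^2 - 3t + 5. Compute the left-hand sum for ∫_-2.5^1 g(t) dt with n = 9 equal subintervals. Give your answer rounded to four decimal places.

Δt = (1 − (-2.5))/9 = 7/18.
Left endpoints: -2.5, -19/9, -31/18, -4/3, -17/18, -5/9, -1/6, 2/9, 11/18.
g(-2.5) = -12.5, g(-19/9) = -526/81, g(-31/18) = -275/162, g(-4/3) = 17/9, g(-17/18) = 691/162, g(-5/9) = 440/81, g(-1/6) = 97/18, g(2/9) = 335/81, g(11/18) = 271/162.
Sum = Δt · [g(-2.5) + g(-19/9) + g(-31/18) + ...].
Sum ≈ 0.8138.

0.8138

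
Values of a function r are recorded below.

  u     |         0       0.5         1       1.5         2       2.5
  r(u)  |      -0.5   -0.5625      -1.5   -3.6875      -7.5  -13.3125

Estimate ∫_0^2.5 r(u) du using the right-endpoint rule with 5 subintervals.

-13.28125

Δu = 0.5.
Sum = 0.5·[(-0.5625) + (-1.5) + (-3.6875) + (-7.5) + (-13.3125)] = -13.28125.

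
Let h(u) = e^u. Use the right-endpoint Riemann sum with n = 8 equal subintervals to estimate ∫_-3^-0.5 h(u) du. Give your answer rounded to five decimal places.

Δu = (-0.5 − (-3))/8 = 0.3125.
Right endpoints: -2.6875, -2.375, -2.0625, -1.75, -1.4375, -1.125, -0.8125, -0.5.
h(-2.6875) ≈ 0.06805, h(-2.375) ≈ 0.09301, h(-2.0625) ≈ 0.12714, h(-1.75) ≈ 0.17377, h(-1.4375) ≈ 0.23752, h(-1.125) ≈ 0.32465, h(-0.8125) ≈ 0.44375, h(-0.5) ≈ 0.60653.
Sum = Δu · [h(-2.6875) + h(-2.375) + h(-2.0625) + ...].
Sum ≈ 0.64826.

0.64826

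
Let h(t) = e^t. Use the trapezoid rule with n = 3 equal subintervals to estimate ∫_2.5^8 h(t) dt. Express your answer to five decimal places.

Δt = (8 − 2.5)/3 = 11/6.
h(2.5) ≈ 12.18249, h(13/3) ≈ 76.19786, h(37/6) ≈ 476.59481, h(8) ≈ 2980.95799.
T_3 = (Δt/2)·[h(t_0) + 2h(t_1) + 2h(t_2) + h(t_3)].
Sum ≈ 3757.16532.

3757.16532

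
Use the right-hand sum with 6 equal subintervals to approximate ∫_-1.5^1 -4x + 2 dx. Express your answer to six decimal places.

5.416667

Δx = (1 − (-1.5))/6 = 5/12.
Right endpoints: -13/12, -2/3, -0.25, 1/6, 7/12, 1.
f(-13/12) = 19/3, f(-2/3) = 14/3, f(-0.25) = 3, f(1/6) = 4/3, f(7/12) = -1/3, f(1) = -2.
Sum = Δx · [f(-13/12) + f(-2/3) + f(-0.25) + ...].
Sum ≈ 5.416667.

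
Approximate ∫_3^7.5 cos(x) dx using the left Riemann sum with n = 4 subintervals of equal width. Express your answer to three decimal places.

-0.041

Δx = (7.5 − 3)/4 = 1.125.
Left endpoints: 3, 4.125, 5.25, 6.375.
f(3) ≈ -0.990, f(4.125) ≈ -0.554, f(5.25) ≈ 0.512, f(6.375) ≈ 0.996.
Sum = Δx · [f(3) + f(4.125) + f(5.25) + f(6.375)].
Sum ≈ -0.041.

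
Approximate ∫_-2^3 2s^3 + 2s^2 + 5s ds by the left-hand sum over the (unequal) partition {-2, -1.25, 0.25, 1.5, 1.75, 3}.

14.390625

Subinterval widths: 0.75, 1.5, 1.25, 0.25, 1.25.
Left endpoints: -2, -1.25, 0.25, 1.5, 1.75.
f(-2) = -18, f(-1.25) = -7.03125, f(0.25) = 1.40625, f(1.5) = 18.75, f(1.75) = 25.59375.
Sum = Σ Δs_i · f(s_i).
Sum = 14.390625.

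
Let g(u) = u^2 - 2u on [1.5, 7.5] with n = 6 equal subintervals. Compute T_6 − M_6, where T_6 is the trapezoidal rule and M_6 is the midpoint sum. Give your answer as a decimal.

T_6 = 86.5.
M_6 = 85.
T_6 − M_6 = 1.5.

1.5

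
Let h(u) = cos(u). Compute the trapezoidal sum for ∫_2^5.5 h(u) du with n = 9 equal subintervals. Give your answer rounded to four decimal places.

Δu = (5.5 − 2)/9 = 7/18.
h(2) ≈ -0.4161, h(43/18) ≈ -0.7298, h(25/9) ≈ -0.9345, h(19/6) ≈ -0.9997, h(32/9) ≈ -0.9155, h(71/18) ≈ -0.6947, h(13/3) ≈ -0.3700, h(85/18) ≈ 0.0098, h(46/9) ≈ 0.3882, h(5.5) ≈ 0.7087.
T_9 = (Δu/2)·[h(u_0) + 2h(u_1) + ... + 2h(u_{8}) + h(u_9)].
Sum ≈ -1.5944.

-1.5944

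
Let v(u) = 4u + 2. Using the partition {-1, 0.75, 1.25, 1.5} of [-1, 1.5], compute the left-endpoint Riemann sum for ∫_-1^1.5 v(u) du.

Subinterval widths: 1.75, 0.5, 0.25.
Left endpoints: -1, 0.75, 1.25.
v(-1) = -2, v(0.75) = 5, v(1.25) = 7.
Sum = Σ Δu_i · v(u_i).
Sum = 0.75.

0.75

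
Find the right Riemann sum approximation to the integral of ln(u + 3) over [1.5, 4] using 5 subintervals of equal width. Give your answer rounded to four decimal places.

Δu = (4 − 1.5)/5 = 0.5.
Right endpoints: 2, 2.5, 3, 3.5, 4.
f(2) ≈ 1.6094, f(2.5) ≈ 1.7047, f(3) ≈ 1.7918, f(3.5) ≈ 1.8718, f(4) ≈ 1.9459.
Sum = Δu · [f(2) + f(2.5) + f(3) + f(3.5) + f(4)].
Sum ≈ 4.4618.

4.4618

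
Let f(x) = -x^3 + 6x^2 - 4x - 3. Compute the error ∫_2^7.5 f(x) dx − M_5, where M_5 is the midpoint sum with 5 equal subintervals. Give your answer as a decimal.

-4.5753125

Exact integral: ∫_2^7.5 f(x) dx = -80.265625.
M_5 = -75.6903125.
Error = -80.265625 − (-75.6903125) = -4.5753125.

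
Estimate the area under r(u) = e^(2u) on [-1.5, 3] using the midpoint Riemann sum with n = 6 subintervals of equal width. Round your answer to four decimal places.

Δu = (3 − (-1.5))/6 = 0.75.
Midpoints: -1.125, -0.375, 0.375, 1.125, 1.875, 2.625.
r(-1.125) ≈ 0.1054, r(-0.375) ≈ 0.4724, r(0.375) ≈ 2.1170, r(1.125) ≈ 9.4877, r(1.875) ≈ 42.5211, r(2.625) ≈ 190.5663.
Sum = Δu · [r(-1.125) + r(-0.375) + r(0.375) + ...].
Sum ≈ 183.9524.

183.9524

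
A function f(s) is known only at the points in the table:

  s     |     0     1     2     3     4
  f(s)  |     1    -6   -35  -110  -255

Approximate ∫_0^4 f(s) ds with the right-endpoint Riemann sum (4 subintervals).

Δs = 1.
Sum = 1·[(-6) + (-35) + (-110) + (-255)] = -406.

-406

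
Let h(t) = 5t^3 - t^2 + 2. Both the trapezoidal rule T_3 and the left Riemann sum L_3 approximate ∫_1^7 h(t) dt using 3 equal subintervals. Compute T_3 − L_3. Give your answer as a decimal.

1662

T_3 = 3134.
L_3 = 1472.
T_3 − L_3 = 1662.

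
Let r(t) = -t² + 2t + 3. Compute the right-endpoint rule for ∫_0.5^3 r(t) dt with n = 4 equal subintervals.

Δt = (3 − 0.5)/4 = 0.625.
Right endpoints: 1.125, 1.75, 2.375, 3.
r(1.125) = 3.984375, r(1.75) = 3.4375, r(2.375) = 2.109375, r(3) = 0.
Sum = Δt · [r(1.125) + r(1.75) + r(2.375) + r(3)].
Sum = 5.95703125.

5.95703125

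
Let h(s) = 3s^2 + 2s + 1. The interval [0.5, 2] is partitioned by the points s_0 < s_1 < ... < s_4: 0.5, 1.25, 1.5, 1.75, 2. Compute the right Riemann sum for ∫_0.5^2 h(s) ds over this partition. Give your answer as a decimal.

16.5

Subinterval widths: 0.75, 0.25, 0.25, 0.25.
Right endpoints: 1.25, 1.5, 1.75, 2.
h(1.25) = 8.1875, h(1.5) = 10.75, h(1.75) = 13.6875, h(2) = 17.
Sum = Σ Δs_i · h(s_i).
Sum = 16.5.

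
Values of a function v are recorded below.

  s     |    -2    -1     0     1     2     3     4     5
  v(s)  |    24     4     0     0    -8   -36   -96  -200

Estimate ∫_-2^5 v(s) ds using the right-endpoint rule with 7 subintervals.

-336

Δs = 1.
Sum = 1·[4 + 0 + 0 + (-8) + (-36) + (-96) + (-200)] = -336.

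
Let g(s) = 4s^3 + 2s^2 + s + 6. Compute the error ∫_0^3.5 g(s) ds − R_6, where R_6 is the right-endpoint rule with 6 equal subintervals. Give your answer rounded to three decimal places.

Exact integral: ∫_0^3.5 g(s) ds ≈ 205.77083.
R_6 ≈ 268.52373.
Error ≈ 205.77083 − 268.52373 ≈ -62.753.

-62.753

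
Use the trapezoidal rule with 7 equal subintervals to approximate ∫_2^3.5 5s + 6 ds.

Δs = (3.5 − 2)/7 = 3/14.
f(2) = 16, f(31/14) = 239/14, f(17/7) = 127/7, f(37/14) = 269/14, f(20/7) = 142/7, f(43/14) = 299/14, f(23/7) = 157/7, f(3.5) = 23.5.
T_7 = (Δs/2)·[f(s_0) + 2f(s_1) + ... + 2f(s_{6}) + f(s_7)].
Sum = 29.625.

29.625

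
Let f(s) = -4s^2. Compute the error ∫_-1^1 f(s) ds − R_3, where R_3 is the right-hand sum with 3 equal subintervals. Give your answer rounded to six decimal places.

0.592593

Exact integral: ∫_-1^1 f(s) ds ≈ -2.66666667.
R_3 ≈ -3.25925926.
Error ≈ -2.66666667 − (-3.25925926) ≈ 0.592593.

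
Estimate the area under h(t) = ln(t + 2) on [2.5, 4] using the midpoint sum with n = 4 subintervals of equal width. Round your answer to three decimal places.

2.483

Δt = (4 − 2.5)/4 = 0.375.
Midpoints: 2.6875, 3.0625, 3.4375, 3.8125.
h(2.6875) ≈ 1.545, h(3.0625) ≈ 1.622, h(3.4375) ≈ 1.693, h(3.8125) ≈ 1.760.
Sum = Δt · [h(2.6875) + h(3.0625) + h(3.4375) + h(3.8125)].
Sum ≈ 2.483.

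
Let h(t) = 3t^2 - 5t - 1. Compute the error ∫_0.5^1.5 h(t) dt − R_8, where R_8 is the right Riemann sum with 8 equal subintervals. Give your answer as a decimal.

Exact integral: ∫_0.5^1.5 h(t) dt = -2.75.
R_8 = -2.6796875.
Error = -2.75 − (-2.6796875) = -0.0703125.

-0.0703125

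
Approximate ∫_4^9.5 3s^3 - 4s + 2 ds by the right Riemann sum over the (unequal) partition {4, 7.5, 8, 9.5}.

Subinterval widths: 3.5, 0.5, 1.5.
Right endpoints: 7.5, 8, 9.5.
f(7.5) = 1237.625, f(8) = 1506, f(9.5) = 2536.125.
Sum = Σ Δs_i · f(s_i).
Sum = 8888.875.

8888.875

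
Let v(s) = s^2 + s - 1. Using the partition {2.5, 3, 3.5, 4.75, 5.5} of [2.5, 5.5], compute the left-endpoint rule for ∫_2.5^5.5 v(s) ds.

47.546875

Subinterval widths: 0.5, 0.5, 1.25, 0.75.
Left endpoints: 2.5, 3, 3.5, 4.75.
v(2.5) = 7.75, v(3) = 11, v(3.5) = 14.75, v(4.75) = 26.3125.
Sum = Σ Δs_i · v(s_i).
Sum = 47.546875.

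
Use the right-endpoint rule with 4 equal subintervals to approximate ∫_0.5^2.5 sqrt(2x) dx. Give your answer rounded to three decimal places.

3.691

Δx = (2.5 − 0.5)/4 = 0.5.
Right endpoints: 1, 1.5, 2, 2.5.
f(1) ≈ 1.414, f(1.5) ≈ 1.732, f(2) ≈ 2.000, f(2.5) ≈ 2.236.
Sum = Δx · [f(1) + f(1.5) + f(2) + f(2.5)].
Sum ≈ 3.691.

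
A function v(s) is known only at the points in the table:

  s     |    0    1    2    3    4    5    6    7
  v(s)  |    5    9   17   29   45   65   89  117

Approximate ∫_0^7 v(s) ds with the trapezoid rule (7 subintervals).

Δs = 1.
T_7 = (1/2)·[5 + 2·9 + 2·17 + 2·29 + 2·45 + 2·65 + 2·89 + 117] = 315.

315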